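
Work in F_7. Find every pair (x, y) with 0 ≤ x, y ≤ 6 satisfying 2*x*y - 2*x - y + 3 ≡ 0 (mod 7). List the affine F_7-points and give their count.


Affine F_7-points: {(0, 3), (1, 6), (2, 5), (3, 2), (5, 0), (6, 4)}; count = 6.

For each of the 49 pairs (x, y) ∈ F_7², evaluate f(x, y) mod 7. Record the zeros.
  x = 0: [0↦3, 1↦2, 2↦1, 3↦0, 4↦6, 5↦5, 6↦4]  zeros at y ∈ {3}
  x = 1: [0↦1, 1↦2, 2↦3, 3↦4, 4↦5, 5↦6, 6↦0]  zeros at y ∈ {6}
  x = 2: [0↦6, 1↦2, 2↦5, 3↦1, 4↦4, 5↦0, 6↦3]  zeros at y ∈ {5}
  x = 3: [0↦4, 1↦2, 2↦0, 3↦5, 4↦3, 5↦1, 6↦6]  zeros at y ∈ {2}
  x = 4: [0↦2, 1↦2, 2↦2, 3↦2, 4↦2, 5↦2, 6↦2]  zeros at y ∈ ∅
  x = 5: [0↦0, 1↦2, 2↦4, 3↦6, 4↦1, 5↦3, 6↦5]  zeros at y ∈ {0}
  x = 6: [0↦5, 1↦2, 2↦6, 3↦3, 4↦0, 5↦4, 6↦1]  zeros at y ∈ {4}
Collecting zeros: affine points = {(0, 3), (1, 6), (2, 5), (3, 2), (5, 0), (6, 4)}.
Total count |C(F_7)_aff| = 6.


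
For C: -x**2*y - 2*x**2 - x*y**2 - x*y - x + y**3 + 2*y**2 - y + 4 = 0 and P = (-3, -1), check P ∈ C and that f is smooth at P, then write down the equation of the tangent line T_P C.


Tangent line at P: 5*x - 14*y + 1 = 0.

Step 1: f(-3, -1) = 0, so P lies on C.
Step 2: partial derivatives
  f_x(x, y) = -2*x*y - 4*x - y**2 - y - 1, f_y(x, y) = -x**2 - 2*x*y - x + 3*y**2 + 4*y - 1.
  f_x(P) = 5, f_y(P) = -14 (gradient nonzero, so P is smooth).
Step 3: tangent line at P: 5·(x − -3) + -14·(y − -1) = 0.
Expanding: 5*x - 14*y + 1 = 0.


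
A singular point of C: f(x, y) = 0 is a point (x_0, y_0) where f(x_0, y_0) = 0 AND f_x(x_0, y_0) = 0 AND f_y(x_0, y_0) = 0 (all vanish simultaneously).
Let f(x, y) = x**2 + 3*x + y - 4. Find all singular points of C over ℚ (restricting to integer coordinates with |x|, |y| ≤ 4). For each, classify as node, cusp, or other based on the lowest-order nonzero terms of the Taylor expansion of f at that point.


No singular points in the scanned grid; C is smooth there.

Compute partial derivatives:
  f_x = 2*x + 3.
  f_y = 1.
f_y = 1 is a nonzero constant, so f_y never vanishes: no point (x, y) can satisfy f = f_x = f_y = 0. In particular no (x, y) ∈ {−4, ..., 4}² is singular; the curve is smooth.


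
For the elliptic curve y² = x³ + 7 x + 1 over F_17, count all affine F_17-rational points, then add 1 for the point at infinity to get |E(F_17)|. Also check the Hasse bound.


Affine points = {(0, 1), (0, 16), (1, 3), (1, 14), (3, 7), (3, 10), (4, 5), (4, 12), (5, 5), (5, 12), (6, 2), (6, 15), (7, 6), (7, 11), (8, 5), (8, 12), (10, 0), (11, 7), (11, 10), (14, 2), (14, 15), (15, 8), (15, 9)}; affine count = 23; |E(F_17)| = 24.

Discriminant check: Δ ∝ 4a³ + 27b² = 4·7³ + 27·1² = 4·343 + 27·1 ≡ 5 (mod 17). Nonzero ⇒ E is nonsingular.
For each x ∈ F_17, compute rhs = x³ + 7·x + 1 mod 17, then count y ∈ F_17 with y² ≡ rhs.
  x = 0: rhs = 1, matching y values: 1, 16 (2 points).
  x = 1: rhs = 9, matching y values: 3, 14 (2 points).
  x = 2: rhs = 6, matching y values: none (0 points).
  x = 3: rhs = 15, matching y values: 7, 10 (2 points).
  x = 4: rhs = 8, matching y values: 5, 12 (2 points).
  x = 5: rhs = 8, matching y values: 5, 12 (2 points).
  x = 6: rhs = 4, matching y values: 2, 15 (2 points).
  x = 7: rhs = 2, matching y values: 6, 11 (2 points).
  x = 8: rhs = 8, matching y values: 5, 12 (2 points).
  x = 9: rhs = 11, matching y values: none (0 points).
  x = 10: rhs = 0, matching y values: 0 (1 points).
  x = 11: rhs = 15, matching y values: 7, 10 (2 points).
  x = 12: rhs = 11, matching y values: none (0 points).
  x = 13: rhs = 11, matching y values: none (0 points).
  x = 14: rhs = 4, matching y values: 2, 15 (2 points).
  x = 15: rhs = 13, matching y values: 8, 9 (2 points).
  x = 16: rhs = 10, matching y values: none (0 points).
Total affine count: 23.
Full point count |E(F_17)| = 23 + 1 = 24.
Hasse bound: |24 − (17+1)| = |6| = 6 ≤ 2√17 ≈ 8.2462 ✓.


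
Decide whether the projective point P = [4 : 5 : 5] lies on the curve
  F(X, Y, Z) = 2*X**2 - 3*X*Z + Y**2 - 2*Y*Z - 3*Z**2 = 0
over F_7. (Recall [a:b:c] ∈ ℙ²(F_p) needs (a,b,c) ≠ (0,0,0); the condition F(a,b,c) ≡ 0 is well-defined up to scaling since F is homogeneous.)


F(4,5,5) ≡ 5 (mod 7); P is NOT on the curve.

Evaluate F(4, 5, 5) term-by-term (mod 7).
  2*X**2 ↦ 2·16·1·1 = 32
  -3*X*Z ↦ -3·4·1·5 = -60
  Y**2 ↦ 1·1·25·1 = 25
  -2*Y*Z ↦ -2·1·5·5 = -50
  -3*Z**2 ↦ -3·1·1·25 = -75
Sum: F(4, 5, 5) = (32) + (-60) + (25) + (-50) + (-75) = -128.
Reducing mod 7: -128 ≡ 5 (mod 7).
Since F(a, b, c) ≡ 5 ≠ 0 (mod 7), P does NOT lie on the curve.


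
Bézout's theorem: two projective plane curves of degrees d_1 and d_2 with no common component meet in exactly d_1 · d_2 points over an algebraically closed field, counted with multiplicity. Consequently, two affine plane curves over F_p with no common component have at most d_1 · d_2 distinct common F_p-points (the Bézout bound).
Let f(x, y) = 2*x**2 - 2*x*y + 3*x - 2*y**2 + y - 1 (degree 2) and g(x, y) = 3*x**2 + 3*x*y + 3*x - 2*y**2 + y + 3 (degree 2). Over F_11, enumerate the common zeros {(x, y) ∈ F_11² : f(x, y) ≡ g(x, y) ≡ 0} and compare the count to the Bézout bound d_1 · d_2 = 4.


Common zeros: {(8, 6)}; count = 1; Bézout bound = 4.

deg(f) = 2, deg(g) = 2, so Bézout bound = 4.
Scan x ∈ F_11. For each x, list the y ∈ F_11 with f(x, y) ≡ 0 and those with g(x, y) ≡ 0 (mod 11); the common zeros in that column are the intersection.
  x = 0: f ≡ 0 at y ∈ {8, 9}; g ≡ 0 at y ∈ {7, 10}; common: ∅.
  x = 1: f ≡ 0 at y ∈ {8}; g ≡ 0 at y ∈ {1}; common: ∅.
  x = 2: f ≡ 0 at y ∈ {6, 9}; g ≡ 0 at y ∈ ∅; common: ∅.
  x = 3: f ≡ 0 at y ∈ ∅; g ≡ 0 at y ∈ {7, 9}; common: ∅.
  x = 4: f ≡ 0 at y ∈ ∅; g ≡ 0 at y ∈ ∅; common: ∅.
  x = 5: f ≡ 0 at y ∈ ∅; g ≡ 0 at y ∈ ∅; common: ∅.
  x = 6: f ≡ 0 at y ∈ ∅; g ≡ 0 at y ∈ ∅; common: ∅.
  x = 7: f ≡ 0 at y ∈ ∅; g ≡ 0 at y ∈ {5, 6}; common: ∅.
  x = 8: f ≡ 0 at y ∈ {3, 6}; g ≡ 0 at y ∈ {1, 6}; common: {6}.
  x = 9: f ≡ 0 at y ∈ {4}; g ≡ 0 at y ∈ {5, 9}; common: ∅.
  x = 10: f ≡ 0 at y ∈ {3, 4}; g ≡ 0 at y ∈ ∅; common: ∅.
Collecting: common zeros = {(8, 6)}, so the count is 1.
Comparison with the Bézout bound: 1 ≤ 4 = deg(f)·deg(g), as expected for curves with no common component (the affine F_11-count falls short of the bound because intersections may lie at infinity, over extension fields, or carry multiplicity).


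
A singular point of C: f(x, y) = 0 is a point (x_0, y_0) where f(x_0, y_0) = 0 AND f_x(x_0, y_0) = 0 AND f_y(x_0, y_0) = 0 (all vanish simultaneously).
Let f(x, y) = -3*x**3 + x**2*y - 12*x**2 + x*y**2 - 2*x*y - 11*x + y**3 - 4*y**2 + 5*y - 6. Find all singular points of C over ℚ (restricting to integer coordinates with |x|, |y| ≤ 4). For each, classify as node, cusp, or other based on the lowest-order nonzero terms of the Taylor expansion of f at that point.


Singular points: {(-1, 2)}; classification: node.

Compute partial derivatives:
  f_x = -9*x**2 + 2*x*y - 24*x + y**2 - 2*y - 11.
  f_y = x**2 + 2*x*y - 2*x + 3*y**2 - 8*y + 5.
Scan x_0 ∈ {−4, ..., 4}. For each x_0, f_y(x_0, y) is a polynomial in y; find its integer roots y ∈ {−4, ..., 4}, then test f_x and f at those candidates.
  x = -4: f_y(-4, y) = 3*y**2 - 16*y + 29; no integer root y with |y| ≤ 4.
  x = -3: f_y(-3, y) = 3*y**2 - 14*y + 20; no integer root y with |y| ≤ 4.
  x = -2: f_y(-2, y) = 3*y**2 - 12*y + 13; no integer root y with |y| ≤ 4.
  x = -1: f_y(-1, y) = 3*y**2 - 10*y + 8; vanishes at y ∈ {2}. (-1, 2): f_x = 0, f = 0 — SINGULAR.
  x = 0: f_y(0, y) = 3*y**2 - 8*y + 5; vanishes at y ∈ {1}. (0, 1): f_x = -12 ≠ 0.
  x = 1: f_y(1, y) = 3*y**2 - 6*y + 4; no integer root y with |y| ≤ 4.
  x = 2: f_y(2, y) = 3*y**2 - 4*y + 5; no integer root y with |y| ≤ 4.
  x = 3: f_y(3, y) = 3*y**2 - 2*y + 8; no integer root y with |y| ≤ 4.
  x = 4: f_y(4, y) = 3*y**2 + 13; no integer root y with |y| ≤ 4.
Only singular point on the grid: (-1, 2).
Classify: substitute x = -1 + u, y = 2 + v and expand: f = -3*u**3 + u**2*v - u**2 + u*v**2 + v**3 + v**2.
No constant or linear terms (consistent with a singular point). Quadratic part: -u**2 + v**2. Cubic part: -3*u**3 + u**2*v + u*v**2 + v**3.
The quadratic part v**2 - u**2 = (v − u)(v + u) splits into two distinct linear factors, so there are two distinct tangent lines y − 2 = ±(x − -1) — this is a node (ordinary double point).
Classification: node.


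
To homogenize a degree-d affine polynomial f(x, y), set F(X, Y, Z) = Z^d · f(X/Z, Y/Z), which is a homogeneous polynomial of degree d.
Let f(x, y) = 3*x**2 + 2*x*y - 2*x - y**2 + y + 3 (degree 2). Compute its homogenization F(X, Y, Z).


F(X, Y, Z) = 3*X**2 + 2*X*Y - 2*X*Z - Y**2 + Y*Z + 3*Z**2

deg(f) = 2.
Substitute x = X/Z, y = Y/Z into f, then multiply by Z^2.
  monomial 3·x^2·y^0 ↦ 3·X^2·Y^0·Z^0.
  monomial 2·x^1·y^1 ↦ 2·X^1·Y^1·Z^0.
  monomial -2·x^1·y^0 ↦ -2·X^1·Y^0·Z^1.
  monomial -1·x^0·y^2 ↦ -1·X^0·Y^2·Z^0.
  monomial 1·x^0·y^1 ↦ 1·X^0·Y^1·Z^1.
  monomial 3·x^0·y^0 ↦ 3·X^0·Y^0·Z^2.
Collecting: F(X, Y, Z) = 3*X**2 + 2*X*Y - 2*X*Z - Y**2 + Y*Z + 3*Z**2.


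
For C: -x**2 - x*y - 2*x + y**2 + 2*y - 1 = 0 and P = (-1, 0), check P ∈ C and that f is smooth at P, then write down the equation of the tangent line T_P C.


Tangent line at P: 3*y = 0.

Step 1: f(-1, 0) = 0, so P lies on C.
Step 2: partial derivatives
  f_x(x, y) = -2*x - y - 2, f_y(x, y) = -x + 2*y + 2.
  f_x(P) = 0, f_y(P) = 3 (gradient nonzero, so P is smooth).
Step 3: tangent line at P: 0·(x − -1) + 3·(y − 0) = 0.
Expanding: 3*y = 0.


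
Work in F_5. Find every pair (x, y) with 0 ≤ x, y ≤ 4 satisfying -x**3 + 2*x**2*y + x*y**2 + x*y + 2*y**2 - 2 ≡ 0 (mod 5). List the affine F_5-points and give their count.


Affine F_5-points: {(0, 1), (0, 4), (1, 2), (2, 0), (3, 4), (4, 2)}; count = 6.

For each of the 25 pairs (x, y) ∈ F_5², evaluate f(x, y) mod 5. Record the zeros.
  x = 0: [0↦3, 1↦0, 2↦1, 3↦1, 4↦0]  zeros at y ∈ {1, 4}
  x = 1: [0↦2, 1↦3, 2↦0, 3↦3, 4↦2]  zeros at y ∈ {2}
  x = 2: [0↦0, 1↦4, 2↦1, 3↦1, 4↦4]  zeros at y ∈ {0}
  x = 3: [0↦1, 1↦2, 2↦3, 3↦4, 4↦0]  zeros at y ∈ {4}
  x = 4: [0↦4, 1↦1, 2↦0, 3↦1, 4↦4]  zeros at y ∈ {2}
Collecting zeros: affine points = {(0, 1), (0, 4), (1, 2), (2, 0), (3, 4), (4, 2)}.
Total count |C(F_5)_aff| = 6.


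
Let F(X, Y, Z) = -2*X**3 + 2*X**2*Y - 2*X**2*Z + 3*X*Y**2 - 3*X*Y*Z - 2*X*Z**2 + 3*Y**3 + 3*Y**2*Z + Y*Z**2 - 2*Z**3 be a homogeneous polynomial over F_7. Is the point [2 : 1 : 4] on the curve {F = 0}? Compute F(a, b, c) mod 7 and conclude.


F(2,1,4) ≡ 5 (mod 7); P is NOT on the curve.

Evaluate F(2, 1, 4) term-by-term (mod 7).
  -2*X**3 ↦ -2·8·1·1 = -16
  2*X**2*Y ↦ 2·4·1·1 = 8
  -2*X**2*Z ↦ -2·4·1·4 = -32
  3*X*Y**2 ↦ 3·2·1·1 = 6
  -3*X*Y*Z ↦ -3·2·1·4 = -24
  -2*X*Z**2 ↦ -2·2·1·16 = -64
  3*Y**3 ↦ 3·1·1·1 = 3
  3*Y**2*Z ↦ 3·1·1·4 = 12
  Y*Z**2 ↦ 1·1·1·16 = 16
  -2*Z**3 ↦ -2·1·1·64 = -128
Sum: F(2, 1, 4) = (-16) + (8) + (-32) + (6) + (-24) + (-64) + (3) + (12) + (16) + (-128) = -219.
Reducing mod 7: -219 ≡ 5 (mod 7).
Since F(a, b, c) ≡ 5 ≠ 0 (mod 7), P does NOT lie on the curve.


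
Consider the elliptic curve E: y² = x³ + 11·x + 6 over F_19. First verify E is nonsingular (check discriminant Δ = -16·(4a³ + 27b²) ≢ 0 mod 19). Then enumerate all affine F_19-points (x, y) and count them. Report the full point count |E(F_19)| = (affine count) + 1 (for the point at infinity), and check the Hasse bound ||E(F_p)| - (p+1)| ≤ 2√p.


Affine points = {(0, 5), (0, 14), (2, 6), (2, 13), (3, 3), (3, 16), (4, 0), (8, 6), (8, 13), (9, 6), (9, 13), (12, 2), (12, 17), (13, 3), (13, 16), (14, 4), (14, 15)}; affine count = 17; |E(F_19)| = 18.

Discriminant check: Δ ∝ 4a³ + 27b² = 4·11³ + 27·6² = 4·1331 + 27·36 ≡ 7 (mod 19). Nonzero ⇒ E is nonsingular.
For each x ∈ F_19, compute rhs = x³ + 11·x + 6 mod 19, then count y ∈ F_19 with y² ≡ rhs.
  x = 0: rhs = 6, matching y values: 5, 14 (2 points).
  x = 1: rhs = 18, matching y values: none (0 points).
  x = 2: rhs = 17, matching y values: 6, 13 (2 points).
  x = 3: rhs = 9, matching y values: 3, 16 (2 points).
  x = 4: rhs = 0, matching y values: 0 (1 points).
  x = 5: rhs = 15, matching y values: none (0 points).
  x = 6: rhs = 3, matching y values: none (0 points).
  x = 7: rhs = 8, matching y values: none (0 points).
  x = 8: rhs = 17, matching y values: 6, 13 (2 points).
  x = 9: rhs = 17, matching y values: 6, 13 (2 points).
  x = 10: rhs = 14, matching y values: none (0 points).
  x = 11: rhs = 14, matching y values: none (0 points).
  x = 12: rhs = 4, matching y values: 2, 17 (2 points).
  x = 13: rhs = 9, matching y values: 3, 16 (2 points).
  x = 14: rhs = 16, matching y values: 4, 15 (2 points).
  x = 15: rhs = 12, matching y values: none (0 points).
  x = 16: rhs = 3, matching y values: none (0 points).
  x = 17: rhs = 14, matching y values: none (0 points).
  x = 18: rhs = 13, matching y values: none (0 points).
Total affine count: 17.
Full point count |E(F_19)| = 17 + 1 = 18.
Hasse bound: |18 − (19+1)| = |-2| = 2 ≤ 2√19 ≈ 8.7178 ✓.


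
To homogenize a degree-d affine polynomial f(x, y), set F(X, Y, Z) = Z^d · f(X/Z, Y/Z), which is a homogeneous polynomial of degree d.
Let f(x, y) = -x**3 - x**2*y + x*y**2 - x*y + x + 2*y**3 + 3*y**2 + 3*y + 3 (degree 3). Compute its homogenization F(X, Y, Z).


F(X, Y, Z) = -X**3 - X**2*Y + X*Y**2 - X*Y*Z + X*Z**2 + 2*Y**3 + 3*Y**2*Z + 3*Y*Z**2 + 3*Z**3

deg(f) = 3.
Substitute x = X/Z, y = Y/Z into f, then multiply by Z^3.
  monomial -1·x^3·y^0 ↦ -1·X^3·Y^0·Z^0.
  monomial -1·x^2·y^1 ↦ -1·X^2·Y^1·Z^0.
  monomial 1·x^1·y^2 ↦ 1·X^1·Y^2·Z^0.
  monomial -1·x^1·y^1 ↦ -1·X^1·Y^1·Z^1.
  monomial 1·x^1·y^0 ↦ 1·X^1·Y^0·Z^2.
  monomial 2·x^0·y^3 ↦ 2·X^0·Y^3·Z^0.
  monomial 3·x^0·y^2 ↦ 3·X^0·Y^2·Z^1.
  monomial 3·x^0·y^1 ↦ 3·X^0·Y^1·Z^2.
  monomial 3·x^0·y^0 ↦ 3·X^0·Y^0·Z^3.
Collecting: F(X, Y, Z) = -X**3 - X**2*Y + X*Y**2 - X*Y*Z + X*Z**2 + 2*Y**3 + 3*Y**2*Z + 3*Y*Z**2 + 3*Z**3.


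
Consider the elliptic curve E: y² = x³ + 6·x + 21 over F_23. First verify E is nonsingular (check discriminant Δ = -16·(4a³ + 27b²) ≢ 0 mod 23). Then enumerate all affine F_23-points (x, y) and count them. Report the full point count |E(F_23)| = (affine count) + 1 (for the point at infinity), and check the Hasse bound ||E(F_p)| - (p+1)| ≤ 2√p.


Affine points = {(2, 8), (2, 15), (8, 11), (8, 12), (10, 0), (12, 2), (12, 21), (15, 6), (15, 17), (16, 2), (16, 21), (18, 2), (18, 21), (19, 5), (19, 18), (21, 1), (21, 22)}; affine count = 17; |E(F_23)| = 18.

Discriminant check: Δ ∝ 4a³ + 27b² = 4·6³ + 27·21² = 4·216 + 27·441 ≡ 6 (mod 23). Nonzero ⇒ E is nonsingular.
For each x ∈ F_23, compute rhs = x³ + 6·x + 21 mod 23, then count y ∈ F_23 with y² ≡ rhs.
  x = 0: rhs = 21, matching y values: none (0 points).
  x = 1: rhs = 5, matching y values: none (0 points).
  x = 2: rhs = 18, matching y values: 8, 15 (2 points).
  x = 3: rhs = 20, matching y values: none (0 points).
  x = 4: rhs = 17, matching y values: none (0 points).
  x = 5: rhs = 15, matching y values: none (0 points).
  x = 6: rhs = 20, matching y values: none (0 points).
  x = 7: rhs = 15, matching y values: none (0 points).
  x = 8: rhs = 6, matching y values: 11, 12 (2 points).
  x = 9: rhs = 22, matching y values: none (0 points).
  x = 10: rhs = 0, matching y values: 0 (1 points).
  x = 11: rhs = 15, matching y values: none (0 points).
  x = 12: rhs = 4, matching y values: 2, 21 (2 points).
  x = 13: rhs = 19, matching y values: none (0 points).
  x = 14: rhs = 20, matching y values: none (0 points).
  x = 15: rhs = 13, matching y values: 6, 17 (2 points).
  x = 16: rhs = 4, matching y values: 2, 21 (2 points).
  x = 17: rhs = 22, matching y values: none (0 points).
  x = 18: rhs = 4, matching y values: 2, 21 (2 points).
  x = 19: rhs = 2, matching y values: 5, 18 (2 points).
  x = 20: rhs = 22, matching y values: none (0 points).
  x = 21: rhs = 1, matching y values: 1, 22 (2 points).
  x = 22: rhs = 14, matching y values: none (0 points).
Total affine count: 17.
Full point count |E(F_23)| = 17 + 1 = 18.
Hasse bound: |18 − (23+1)| = |-6| = 6 ≤ 2√23 ≈ 9.5917 ✓.


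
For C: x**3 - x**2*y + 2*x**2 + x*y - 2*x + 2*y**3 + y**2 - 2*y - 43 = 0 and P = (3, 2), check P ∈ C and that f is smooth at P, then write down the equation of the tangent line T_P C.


Tangent line at P: 27*x + 20*y - 121 = 0.

Step 1: f(3, 2) = 0, so P lies on C.
Step 2: partial derivatives
  f_x(x, y) = 3*x**2 - 2*x*y + 4*x + y - 2, f_y(x, y) = -x**2 + x + 6*y**2 + 2*y - 2.
  f_x(P) = 27, f_y(P) = 20 (gradient nonzero, so P is smooth).
Step 3: tangent line at P: 27·(x − 3) + 20·(y − 2) = 0.
Expanding: 27*x + 20*y - 121 = 0.


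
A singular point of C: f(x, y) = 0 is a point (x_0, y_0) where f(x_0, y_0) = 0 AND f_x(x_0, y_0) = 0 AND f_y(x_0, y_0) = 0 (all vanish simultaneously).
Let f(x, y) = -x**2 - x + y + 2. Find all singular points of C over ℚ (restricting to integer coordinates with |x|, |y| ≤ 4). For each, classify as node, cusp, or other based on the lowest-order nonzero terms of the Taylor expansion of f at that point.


No singular points in the scanned grid; C is smooth there.

Compute partial derivatives:
  f_x = -2*x - 1.
  f_y = 1.
f_y = 1 is a nonzero constant, so f_y never vanishes: no point (x, y) can satisfy f = f_x = f_y = 0. In particular no (x, y) ∈ {−4, ..., 4}² is singular; the curve is smooth.


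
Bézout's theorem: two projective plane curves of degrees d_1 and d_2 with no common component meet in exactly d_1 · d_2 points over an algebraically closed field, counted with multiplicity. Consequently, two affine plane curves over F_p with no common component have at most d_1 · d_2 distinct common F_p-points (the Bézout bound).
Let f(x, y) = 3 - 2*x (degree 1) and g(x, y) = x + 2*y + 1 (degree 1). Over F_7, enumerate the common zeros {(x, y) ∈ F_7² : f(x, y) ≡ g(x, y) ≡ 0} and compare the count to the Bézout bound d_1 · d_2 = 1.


Common zeros: {(5, 4)}; count = 1; Bézout bound = 1.

deg(f) = 1, deg(g) = 1, so Bézout bound = 1.
Scan x ∈ F_7. For each x, list the y ∈ F_7 with f(x, y) ≡ 0 and those with g(x, y) ≡ 0 (mod 7); the common zeros in that column are the intersection.
  x = 0: f ≡ 0 at y ∈ ∅; g ≡ 0 at y ∈ {3}; common: ∅.
  x = 1: f ≡ 0 at y ∈ ∅; g ≡ 0 at y ∈ {6}; common: ∅.
  x = 2: f ≡ 0 at y ∈ ∅; g ≡ 0 at y ∈ {2}; common: ∅.
  x = 3: f ≡ 0 at y ∈ ∅; g ≡ 0 at y ∈ {5}; common: ∅.
  x = 4: f ≡ 0 at y ∈ ∅; g ≡ 0 at y ∈ {1}; common: ∅.
  x = 5: f ≡ 0 at y ∈ {0, 1, 2, 3, 4, 5, 6}; g ≡ 0 at y ∈ {4}; common: {4}.
  x = 6: f ≡ 0 at y ∈ ∅; g ≡ 0 at y ∈ {0}; common: ∅.
Collecting: common zeros = {(5, 4)}, so the count is 1.
Comparison with the Bézout bound: 1 ≤ 1 = deg(f)·deg(g), as expected for curves with no common component (the bound is attained).


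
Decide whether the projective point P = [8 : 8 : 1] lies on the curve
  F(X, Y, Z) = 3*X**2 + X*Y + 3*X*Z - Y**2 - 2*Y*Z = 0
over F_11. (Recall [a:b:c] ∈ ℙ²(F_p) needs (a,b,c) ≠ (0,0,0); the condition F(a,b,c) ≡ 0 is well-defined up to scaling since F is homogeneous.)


F(8,8,1) ≡ 2 (mod 11); P is NOT on the curve.

Evaluate F(8, 8, 1) term-by-term (mod 11).
  3*X**2 ↦ 3·64·1·1 = 192
  X*Y ↦ 1·8·8·1 = 64
  3*X*Z ↦ 3·8·1·1 = 24
  -Y**2 ↦ -1·1·64·1 = -64
  -2*Y*Z ↦ -2·1·8·1 = -16
Sum: F(8, 8, 1) = (192) + (64) + (24) + (-64) + (-16) = 200.
Reducing mod 11: 200 ≡ 2 (mod 11).
Since F(a, b, c) ≡ 2 ≠ 0 (mod 11), P does NOT lie on the curve.


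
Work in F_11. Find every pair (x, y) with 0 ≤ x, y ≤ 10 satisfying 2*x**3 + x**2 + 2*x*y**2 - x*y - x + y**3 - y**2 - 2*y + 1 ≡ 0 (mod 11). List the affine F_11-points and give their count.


Affine F_11-points: {(1, 7), (2, 6), (3, 5), (4, 1), (4, 2), (5, 4), (5, 10), (6, 4)}; count = 8.

For each of the 121 pairs (x, y) ∈ F_11², evaluate f(x, y) mod 11. Record the zeros.
  x = 0: [0↦1, 1↦10, 2↦1, 3↦2, 4↦8, 5↦3, 6↦4, 7↦6, 8↦4, 9↦4, 10↦1]  zeros at y ∈ ∅
  x = 1: [0↦3, 1↦2, 2↦9, 3↦8, 4↦5, 5↦6, 6↦6, 7↦0, 8↦5, 9↦5, 10↦6]  zeros at y ∈ {7}
  x = 2: [0↦8, 1↦8, 2↦9, 3↦6, 4↦5, 5↦1, 6↦0, 7↦8, 8↦9, 9↦9, 10↦3]  zeros at y ∈ {6}
  x = 3: [0↦6, 1↦7, 2↦2, 3↦8, 4↦9, 5↦0, 6↦9, 7↦9, 8↦6, 9↦6, 10↦4]  zeros at y ∈ {5}
  x = 4: [0↦9, 1↦0, 2↦0, 3↦4, 4↦7, 5↦4, 6↦1, 7↦4, 8↦8, 9↦8, 10↦10]  zeros at y ∈ {1, 2}
  x = 5: [0↦7, 1↦10, 2↦4, 3↦6, 4↦0, 5↦3, 6↦10, 7↦5, 8↦5, 9↦5, 10↦0]  zeros at y ∈ {4, 10}
  x = 6: [0↦1, 1↦5, 2↦4, 3↦4, 4↦0, 5↦9, 6↦4, 7↦2, 8↦9, 9↦9, 10↦8]  zeros at y ∈ {4}
  x = 7: [0↦3, 1↦8, 2↦1, 3↦10, 4↦8, 5↦1, 6↦6, 7↦7, 8↦10, 9↦10, 10↦2]  zeros at y ∈ ∅
  x = 8: [0↦3, 1↦9, 2↦7, 3↦3, 4↦3, 5↦2, 6↦6, 7↦10, 8↦9, 9↦9, 10↦5]  zeros at y ∈ ∅
  x = 9: [0↦2, 1↦9, 2↦1, 3↦6, 4↦8, 5↦2, 6↦5, 7↦1, 8↦7, 9↦7, 10↦7]  zeros at y ∈ ∅
  x = 10: [0↦1, 1↦9, 2↦6, 3↦9, 4↦2, 5↦2, 6↦4, 7↦3, 8↦5, 9↦5, 10↦9]  zeros at y ∈ ∅
Collecting zeros: affine points = {(1, 7), (2, 6), (3, 5), (4, 1), (4, 2), (5, 4), (5, 10), (6, 4)}.
Total count |C(F_11)_aff| = 8.


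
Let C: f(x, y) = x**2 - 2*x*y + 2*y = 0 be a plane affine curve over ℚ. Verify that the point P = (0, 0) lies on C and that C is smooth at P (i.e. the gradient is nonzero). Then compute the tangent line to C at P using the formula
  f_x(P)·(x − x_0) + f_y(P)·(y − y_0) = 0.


Tangent line at P: 2*y = 0.

Step 1: f(0, 0) = 0, so P lies on C.
Step 2: partial derivatives
  f_x(x, y) = 2*x - 2*y, f_y(x, y) = 2 - 2*x.
  f_x(P) = 0, f_y(P) = 2 (gradient nonzero, so P is smooth).
Step 3: tangent line at P: 0·(x − 0) + 2·(y − 0) = 0.
Expanding: 2*y = 0.


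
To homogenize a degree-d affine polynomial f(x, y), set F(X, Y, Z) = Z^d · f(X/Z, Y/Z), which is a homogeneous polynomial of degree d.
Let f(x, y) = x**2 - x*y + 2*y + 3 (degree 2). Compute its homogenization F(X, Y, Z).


F(X, Y, Z) = X**2 - X*Y + 2*Y*Z + 3*Z**2

deg(f) = 2.
Substitute x = X/Z, y = Y/Z into f, then multiply by Z^2.
  monomial 1·x^2·y^0 ↦ 1·X^2·Y^0·Z^0.
  monomial -1·x^1·y^1 ↦ -1·X^1·Y^1·Z^0.
  monomial 2·x^0·y^1 ↦ 2·X^0·Y^1·Z^1.
  monomial 3·x^0·y^0 ↦ 3·X^0·Y^0·Z^2.
Collecting: F(X, Y, Z) = X**2 - X*Y + 2*Y*Z + 3*Z**2.


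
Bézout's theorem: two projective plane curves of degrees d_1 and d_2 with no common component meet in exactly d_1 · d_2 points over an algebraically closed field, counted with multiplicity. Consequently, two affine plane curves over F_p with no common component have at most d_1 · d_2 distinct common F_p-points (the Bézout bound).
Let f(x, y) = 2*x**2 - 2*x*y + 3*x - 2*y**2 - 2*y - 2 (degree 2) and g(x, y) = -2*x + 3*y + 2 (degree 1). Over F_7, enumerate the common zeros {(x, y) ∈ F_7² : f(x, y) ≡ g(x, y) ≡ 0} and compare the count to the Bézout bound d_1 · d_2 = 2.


Common zeros: {(0, 4), (4, 2)}; count = 2; Bézout bound = 2.

deg(f) = 2, deg(g) = 1, so Bézout bound = 2.
Scan x ∈ F_7. For each x, list the y ∈ F_7 with f(x, y) ≡ 0 and those with g(x, y) ≡ 0 (mod 7); the common zeros in that column are the intersection.
  x = 0: f ≡ 0 at y ∈ {2, 4}; g ≡ 0 at y ∈ {4}; common: {4}.
  x = 1: f ≡ 0 at y ∈ ∅; g ≡ 0 at y ∈ {0}; common: ∅.
  x = 2: f ≡ 0 at y ∈ ∅; g ≡ 0 at y ∈ {3}; common: ∅.
  x = 3: f ≡ 0 at y ∈ ∅; g ≡ 0 at y ∈ {6}; common: ∅.
  x = 4: f ≡ 0 at y ∈ {0, 2}; g ≡ 0 at y ∈ {2}; common: {2}.
  x = 5: f ≡ 0 at y ∈ {0, 1}; g ≡ 0 at y ∈ {5}; common: ∅.
  x = 6: f ≡ 0 at y ∈ {3, 4}; g ≡ 0 at y ∈ {1}; common: ∅.
Collecting: common zeros = {(0, 4), (4, 2)}, so the count is 2.
Comparison with the Bézout bound: 2 ≤ 2 = deg(f)·deg(g), as expected for curves with no common component (the bound is attained).


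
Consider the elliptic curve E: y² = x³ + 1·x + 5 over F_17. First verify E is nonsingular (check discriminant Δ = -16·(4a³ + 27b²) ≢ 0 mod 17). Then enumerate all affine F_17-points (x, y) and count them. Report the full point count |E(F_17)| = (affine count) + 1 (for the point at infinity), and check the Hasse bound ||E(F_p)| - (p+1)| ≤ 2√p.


Affine points = {(2, 7), (2, 10), (3, 1), (3, 16), (5, 4), (5, 13), (7, 7), (7, 10), (8, 7), (8, 10), (11, 2), (11, 15), (14, 3), (14, 14)}; affine count = 14; |E(F_17)| = 15.

Discriminant check: Δ ∝ 4a³ + 27b² = 4·1³ + 27·5² = 4·1 + 27·25 ≡ 16 (mod 17). Nonzero ⇒ E is nonsingular.
For each x ∈ F_17, compute rhs = x³ + 1·x + 5 mod 17, then count y ∈ F_17 with y² ≡ rhs.
  x = 0: rhs = 5, matching y values: none (0 points).
  x = 1: rhs = 7, matching y values: none (0 points).
  x = 2: rhs = 15, matching y values: 7, 10 (2 points).
  x = 3: rhs = 1, matching y values: 1, 16 (2 points).
  x = 4: rhs = 5, matching y values: none (0 points).
  x = 5: rhs = 16, matching y values: 4, 13 (2 points).
  x = 6: rhs = 6, matching y values: none (0 points).
  x = 7: rhs = 15, matching y values: 7, 10 (2 points).
  x = 8: rhs = 15, matching y values: 7, 10 (2 points).
  x = 9: rhs = 12, matching y values: none (0 points).
  x = 10: rhs = 12, matching y values: none (0 points).
  x = 11: rhs = 4, matching y values: 2, 15 (2 points).
  x = 12: rhs = 11, matching y values: none (0 points).
  x = 13: rhs = 5, matching y values: none (0 points).
  x = 14: rhs = 9, matching y values: 3, 14 (2 points).
  x = 15: rhs = 12, matching y values: none (0 points).
  x = 16: rhs = 3, matching y values: none (0 points).
Total affine count: 14.
Full point count |E(F_17)| = 14 + 1 = 15.
Hasse bound: |15 − (17+1)| = |-3| = 3 ≤ 2√17 ≈ 8.2462 ✓.


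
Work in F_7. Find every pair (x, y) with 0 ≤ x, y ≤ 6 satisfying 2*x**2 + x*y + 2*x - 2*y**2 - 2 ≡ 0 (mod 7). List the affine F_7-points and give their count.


Affine F_7-points: {(2, 4)}; count = 1.

For each of the 49 pairs (x, y) ∈ F_7², evaluate f(x, y) mod 7. Record the zeros.
  x = 0: [0↦5, 1↦3, 2↦4, 3↦1, 4↦1, 5↦4, 6↦3]  zeros at y ∈ ∅
  x = 1: [0↦2, 1↦1, 2↦3, 3↦1, 4↦2, 5↦6, 6↦6]  zeros at y ∈ ∅
  x = 2: [0↦3, 1↦3, 2↦6, 3↦5, 4↦0, 5↦5, 6↦6]  zeros at y ∈ {4}
  x = 3: [0↦1, 1↦2, 2↦6, 3↦6, 4↦2, 5↦1, 6↦3]  zeros at y ∈ ∅
  x = 4: [0↦3, 1↦5, 2↦3, 3↦4, 4↦1, 5↦1, 6↦4]  zeros at y ∈ ∅
  x = 5: [0↦2, 1↦5, 2↦4, 3↦6, 4↦4, 5↦5, 6↦2]  zeros at y ∈ ∅
  x = 6: [0↦5, 1↦2, 2↦2, 3↦5, 4↦4, 5↦6, 6↦4]  zeros at y ∈ ∅
Collecting zeros: affine points = {(2, 4)}.
Total count |C(F_7)_aff| = 1.


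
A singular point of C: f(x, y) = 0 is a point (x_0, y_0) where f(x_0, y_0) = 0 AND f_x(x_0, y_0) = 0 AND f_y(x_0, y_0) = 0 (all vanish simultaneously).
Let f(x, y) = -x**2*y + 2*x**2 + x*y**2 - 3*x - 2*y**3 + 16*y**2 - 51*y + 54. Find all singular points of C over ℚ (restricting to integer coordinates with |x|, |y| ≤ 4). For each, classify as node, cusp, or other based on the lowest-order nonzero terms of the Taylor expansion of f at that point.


Singular points: {(3, 3)}; classification: node.

Compute partial derivatives:
  f_x = -2*x*y + 4*x + y**2 - 3.
  f_y = -x**2 + 2*x*y - 6*y**2 + 32*y - 51.
Scan x_0 ∈ {−4, ..., 4}. For each x_0, f_y(x_0, y) is a polynomial in y; find its integer roots y ∈ {−4, ..., 4}, then test f_x and f at those candidates.
  x = -4: f_y(-4, y) = -6*y**2 + 24*y - 67; no integer root y with |y| ≤ 4.
  x = -3: f_y(-3, y) = -6*y**2 + 26*y - 60; no integer root y with |y| ≤ 4.
  x = -2: f_y(-2, y) = -6*y**2 + 28*y - 55; no integer root y with |y| ≤ 4.
  x = -1: f_y(-1, y) = -6*y**2 + 30*y - 52; no integer root y with |y| ≤ 4.
  x = 0: f_y(0, y) = -6*y**2 + 32*y - 51; no integer root y with |y| ≤ 4.
  x = 1: f_y(1, y) = -6*y**2 + 34*y - 52; no integer root y with |y| ≤ 4.
  x = 2: f_y(2, y) = -6*y**2 + 36*y - 55; no integer root y with |y| ≤ 4.
  x = 3: f_y(3, y) = -6*y**2 + 38*y - 60; vanishes at y ∈ {3}. (3, 3): f_x = 0, f = 0 — SINGULAR.
  x = 4: f_y(4, y) = -6*y**2 + 40*y - 67; no integer root y with |y| ≤ 4.
Only singular point on the grid: (3, 3).
Classify: substitute x = 3 + u, y = 3 + v and expand: f = -u**2*v - u**2 + u*v**2 - 2*v**3 + v**2.
No constant or linear terms (consistent with a singular point). Quadratic part: -u**2 + v**2. Cubic part: -u**2*v + u*v**2 - 2*v**3.
The quadratic part v**2 - u**2 = (v − u)(v + u) splits into two distinct linear factors, so there are two distinct tangent lines y − 3 = ±(x − 3) — this is a node (ordinary double point).
Classification: node.


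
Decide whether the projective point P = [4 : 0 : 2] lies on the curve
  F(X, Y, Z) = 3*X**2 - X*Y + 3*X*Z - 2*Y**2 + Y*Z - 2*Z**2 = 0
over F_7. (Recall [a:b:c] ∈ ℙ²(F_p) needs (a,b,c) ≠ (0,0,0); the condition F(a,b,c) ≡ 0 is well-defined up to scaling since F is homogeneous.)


F(4,0,2) ≡ 1 (mod 7); P is NOT on the curve.

Evaluate F(4, 0, 2) term-by-term (mod 7).
  3*X**2 ↦ 3·16·1·1 = 48
  -X*Y ↦ -1·4·0·1 = 0
  3*X*Z ↦ 3·4·1·2 = 24
  -2*Y**2 ↦ -2·1·0·1 = 0
  Y*Z ↦ 1·1·0·2 = 0
  -2*Z**2 ↦ -2·1·1·4 = -8
Sum: F(4, 0, 2) = (48) + (0) + (24) + (0) + (0) + (-8) = 64.
Reducing mod 7: 64 ≡ 1 (mod 7).
Since F(a, b, c) ≡ 1 ≠ 0 (mod 7), P does NOT lie on the curve.


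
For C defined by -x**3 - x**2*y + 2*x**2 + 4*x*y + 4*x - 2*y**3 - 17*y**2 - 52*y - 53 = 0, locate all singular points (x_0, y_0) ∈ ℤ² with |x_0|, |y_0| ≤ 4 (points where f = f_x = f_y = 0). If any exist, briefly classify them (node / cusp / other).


Singular points: {(2, -3)}; classification: node.

Compute partial derivatives:
  f_x = -3*x**2 - 2*x*y + 4*x + 4*y + 4.
  f_y = -x**2 + 4*x - 6*y**2 - 34*y - 52.
Scan x_0 ∈ {−4, ..., 4}. For each x_0, f_y(x_0, y) is a polynomial in y; find its integer roots y ∈ {−4, ..., 4}, then test f_x and f at those candidates.
  x = -4: f_y(-4, y) = -6*y**2 - 34*y - 84; no integer root y with |y| ≤ 4.
  x = -3: f_y(-3, y) = -6*y**2 - 34*y - 73; no integer root y with |y| ≤ 4.
  x = -2: f_y(-2, y) = -6*y**2 - 34*y - 64; no integer root y with |y| ≤ 4.
  x = -1: f_y(-1, y) = -6*y**2 - 34*y - 57; no integer root y with |y| ≤ 4.
  x = 0: f_y(0, y) = -6*y**2 - 34*y - 52; no integer root y with |y| ≤ 4.
  x = 1: f_y(1, y) = -6*y**2 - 34*y - 49; no integer root y with |y| ≤ 4.
  x = 2: f_y(2, y) = -6*y**2 - 34*y - 48; vanishes at y ∈ {-3}. (2, -3): f_x = 0, f = 0 — SINGULAR.
  x = 3: f_y(3, y) = -6*y**2 - 34*y - 49; no integer root y with |y| ≤ 4.
  x = 4: f_y(4, y) = -6*y**2 - 34*y - 52; no integer root y with |y| ≤ 4.
Only singular point on the grid: (2, -3).
Classify: substitute x = 2 + u, y = -3 + v and expand: f = -u**3 - u**2*v - u**2 - 2*v**3 + v**2.
No constant or linear terms (consistent with a singular point). Quadratic part: -u**2 + v**2. Cubic part: -u**3 - u**2*v - 2*v**3.
The quadratic part v**2 - u**2 = (v − u)(v + u) splits into two distinct linear factors, so there are two distinct tangent lines y − -3 = ±(x − 2) — this is a node (ordinary double point).
Classification: node.


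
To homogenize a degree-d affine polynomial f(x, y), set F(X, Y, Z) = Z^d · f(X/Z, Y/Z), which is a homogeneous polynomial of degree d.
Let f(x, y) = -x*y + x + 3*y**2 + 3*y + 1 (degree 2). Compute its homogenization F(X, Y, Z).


F(X, Y, Z) = -X*Y + X*Z + 3*Y**2 + 3*Y*Z + Z**2

deg(f) = 2.
Substitute x = X/Z, y = Y/Z into f, then multiply by Z^2.
  monomial -1·x^1·y^1 ↦ -1·X^1·Y^1·Z^0.
  monomial 1·x^1·y^0 ↦ 1·X^1·Y^0·Z^1.
  monomial 3·x^0·y^2 ↦ 3·X^0·Y^2·Z^0.
  monomial 3·x^0·y^1 ↦ 3·X^0·Y^1·Z^1.
  monomial 1·x^0·y^0 ↦ 1·X^0·Y^0·Z^2.
Collecting: F(X, Y, Z) = -X*Y + X*Z + 3*Y**2 + 3*Y*Z + Z**2.


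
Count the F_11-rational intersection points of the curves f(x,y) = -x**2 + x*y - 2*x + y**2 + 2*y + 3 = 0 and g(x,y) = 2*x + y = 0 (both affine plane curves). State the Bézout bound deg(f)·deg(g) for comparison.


Common zeros: ∅; count = 0; Bézout bound = 2.

deg(f) = 2, deg(g) = 1, so Bézout bound = 2.
Scan x ∈ F_11. For each x, list the y ∈ F_11 with f(x, y) ≡ 0 and those with g(x, y) ≡ 0 (mod 11); the common zeros in that column are the intersection.
  x = 0: f ≡ 0 at y ∈ {2, 7}; g ≡ 0 at y ∈ {0}; common: ∅.
  x = 1: f ≡ 0 at y ∈ {0, 8}; g ≡ 0 at y ∈ {9}; common: ∅.
  x = 2: f ≡ 0 at y ∈ {1, 6}; g ≡ 0 at y ∈ {7}; common: ∅.
  x = 3: f ≡ 0 at y ∈ ∅; g ≡ 0 at y ∈ {5}; common: ∅.
  x = 4: f ≡ 0 at y ∈ ∅; g ≡ 0 at y ∈ {3}; common: ∅.
  x = 5: f ≡ 0 at y ∈ {7, 8}; g ≡ 0 at y ∈ {1}; common: ∅.
  x = 6: f ≡ 0 at y ∈ ∅; g ≡ 0 at y ∈ {10}; common: ∅.
  x = 7: f ≡ 0 at y ∈ ∅; g ≡ 0 at y ∈ {8}; common: ∅.
  x = 8: f ≡ 0 at y ∈ {0, 1}; g ≡ 0 at y ∈ {6}; common: ∅.
  x = 9: f ≡ 0 at y ∈ ∅; g ≡ 0 at y ∈ {4}; common: ∅.
  x = 10: f ≡ 0 at y ∈ ∅; g ≡ 0 at y ∈ {2}; common: ∅.
Collecting: common zeros = ∅, so the count is 0.
Comparison with the Bézout bound: 0 ≤ 2 = deg(f)·deg(g), as expected for curves with no common component (the affine F_11-count falls short of the bound because intersections may lie at infinity, over extension fields, or carry multiplicity).


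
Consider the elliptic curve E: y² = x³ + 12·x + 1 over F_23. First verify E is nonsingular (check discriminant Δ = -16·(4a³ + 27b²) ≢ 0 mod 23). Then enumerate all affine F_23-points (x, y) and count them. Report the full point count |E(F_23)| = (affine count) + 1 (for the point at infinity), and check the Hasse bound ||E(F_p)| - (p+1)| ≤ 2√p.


Affine points = {(0, 1), (0, 22), (3, 8), (3, 15), (5, 5), (5, 18), (6, 6), (6, 17), (13, 10), (13, 13), (17, 9), (17, 14), (18, 0), (19, 2), (19, 21)}; affine count = 15; |E(F_23)| = 16.

Discriminant check: Δ ∝ 4a³ + 27b² = 4·12³ + 27·1² = 4·1728 + 27·1 ≡ 16 (mod 23). Nonzero ⇒ E is nonsingular.
For each x ∈ F_23, compute rhs = x³ + 12·x + 1 mod 23, then count y ∈ F_23 with y² ≡ rhs.
  x = 0: rhs = 1, matching y values: 1, 22 (2 points).
  x = 1: rhs = 14, matching y values: none (0 points).
  x = 2: rhs = 10, matching y values: none (0 points).
  x = 3: rhs = 18, matching y values: 8, 15 (2 points).
  x = 4: rhs = 21, matching y values: none (0 points).
  x = 5: rhs = 2, matching y values: 5, 18 (2 points).
  x = 6: rhs = 13, matching y values: 6, 17 (2 points).
  x = 7: rhs = 14, matching y values: none (0 points).
  x = 8: rhs = 11, matching y values: none (0 points).
  x = 9: rhs = 10, matching y values: none (0 points).
  x = 10: rhs = 17, matching y values: none (0 points).
  x = 11: rhs = 15, matching y values: none (0 points).
  x = 12: rhs = 10, matching y values: none (0 points).
  x = 13: rhs = 8, matching y values: 10, 13 (2 points).
  x = 14: rhs = 15, matching y values: none (0 points).
  x = 15: rhs = 14, matching y values: none (0 points).
  x = 16: rhs = 11, matching y values: none (0 points).
  x = 17: rhs = 12, matching y values: 9, 14 (2 points).
  x = 18: rhs = 0, matching y values: 0 (1 points).
  x = 19: rhs = 4, matching y values: 2, 21 (2 points).
  x = 20: rhs = 7, matching y values: none (0 points).
  x = 21: rhs = 15, matching y values: none (0 points).
  x = 22: rhs = 11, matching y values: none (0 points).
Total affine count: 15.
Full point count |E(F_23)| = 15 + 1 = 16.
Hasse bound: |16 − (23+1)| = |-8| = 8 ≤ 2√23 ≈ 9.5917 ✓.


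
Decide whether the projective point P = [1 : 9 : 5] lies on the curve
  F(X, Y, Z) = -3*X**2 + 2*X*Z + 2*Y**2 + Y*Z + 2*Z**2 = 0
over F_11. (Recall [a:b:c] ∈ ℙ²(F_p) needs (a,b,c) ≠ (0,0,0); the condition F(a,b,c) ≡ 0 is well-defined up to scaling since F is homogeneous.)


F(1,9,5) ≡ 0 (mod 11); P is on the curve.

Evaluate F(1, 9, 5) term-by-term (mod 11).
  -3*X**2 ↦ -3·1·1·1 = -3
  2*X*Z ↦ 2·1·1·5 = 10
  2*Y**2 ↦ 2·1·81·1 = 162
  Y*Z ↦ 1·1·9·5 = 45
  2*Z**2 ↦ 2·1·1·25 = 50
Sum: F(1, 9, 5) = (-3) + (10) + (162) + (45) + (50) = 264.
Reducing mod 11: 264 ≡ 0 (mod 11).
Since F(a, b, c) ≡ 0 (mod 11), P lies on the curve.


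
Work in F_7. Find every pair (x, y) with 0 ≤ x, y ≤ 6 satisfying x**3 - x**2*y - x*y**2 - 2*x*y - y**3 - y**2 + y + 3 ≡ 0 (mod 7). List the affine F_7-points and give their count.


Affine F_7-points: {(0, 2), (2, 1), (2, 5), (3, 4), (4, 2), (5, 2), (5, 4)}; count = 7.

For each of the 49 pairs (x, y) ∈ F_7², evaluate f(x, y) mod 7. Record the zeros.
  x = 0: [0↦3, 1↦2, 2↦0, 3↦5, 4↦4, 5↦5, 6↦2]  zeros at y ∈ {2}
  x = 1: [0↦4, 1↦6, 2↦5, 3↦2, 4↦5, 5↦1, 6↦5]  zeros at y ∈ ∅
  x = 2: [0↦4, 1↦0, 2↦5, 3↦6, 4↦4, 5↦0, 6↦2]  zeros at y ∈ {1, 5}
  x = 3: [0↦2, 1↦4, 2↦6, 3↦2, 4↦0, 5↦1, 6↦6]  zeros at y ∈ {4}
  x = 4: [0↦4, 1↦3, 2↦0, 3↦3, 4↦6, 5↦3, 6↦2]  zeros at y ∈ {2}
  x = 5: [0↦2, 1↦3, 2↦0, 3↦1, 4↦0, 5↦5, 6↦3]  zeros at y ∈ {2, 4}
  x = 6: [0↦2, 1↦3, 2↦5, 3↦2, 4↦2, 5↦6, 6↦1]  zeros at y ∈ ∅
Collecting zeros: affine points = {(0, 2), (2, 1), (2, 5), (3, 4), (4, 2), (5, 2), (5, 4)}.
Total count |C(F_7)_aff| = 7.


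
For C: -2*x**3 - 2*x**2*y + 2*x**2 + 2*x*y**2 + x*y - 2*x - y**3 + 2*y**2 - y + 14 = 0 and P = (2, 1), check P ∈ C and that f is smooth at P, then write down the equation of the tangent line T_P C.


Tangent line at P: -23*x + 2*y + 44 = 0.

Step 1: f(2, 1) = 0, so P lies on C.
Step 2: partial derivatives
  f_x(x, y) = -6*x**2 - 4*x*y + 4*x + 2*y**2 + y - 2, f_y(x, y) = -2*x**2 + 4*x*y + x - 3*y**2 + 4*y - 1.
  f_x(P) = -23, f_y(P) = 2 (gradient nonzero, so P is smooth).
Step 3: tangent line at P: -23·(x − 2) + 2·(y − 1) = 0.
Expanding: -23*x + 2*y + 44 = 0.


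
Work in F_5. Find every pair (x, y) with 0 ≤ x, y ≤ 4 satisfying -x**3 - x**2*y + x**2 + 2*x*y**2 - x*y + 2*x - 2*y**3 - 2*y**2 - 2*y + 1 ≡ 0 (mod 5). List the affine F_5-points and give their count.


Affine F_5-points: {(0, 1), (4, 2), (4, 3)}; count = 3.

For each of the 25 pairs (x, y) ∈ F_5², evaluate f(x, y) mod 5. Record the zeros.
  x = 0: [0↦1, 1↦0, 2↦3, 3↦3, 4↦3]  zeros at y ∈ {1}
  x = 1: [0↦3, 1↦2, 2↦4, 3↦2, 4↦4]  zeros at y ∈ ∅
  x = 2: [0↦1, 1↦3, 2↦2, 3↦1, 4↦3]  zeros at y ∈ ∅
  x = 3: [0↦4, 1↦2, 2↦1, 3↦4, 4↦4]  zeros at y ∈ ∅
  x = 4: [0↦1, 1↦3, 2↦0, 3↦0, 4↦1]  zeros at y ∈ {2, 3}
Collecting zeros: affine points = {(0, 1), (4, 2), (4, 3)}.
Total count |C(F_5)_aff| = 3.


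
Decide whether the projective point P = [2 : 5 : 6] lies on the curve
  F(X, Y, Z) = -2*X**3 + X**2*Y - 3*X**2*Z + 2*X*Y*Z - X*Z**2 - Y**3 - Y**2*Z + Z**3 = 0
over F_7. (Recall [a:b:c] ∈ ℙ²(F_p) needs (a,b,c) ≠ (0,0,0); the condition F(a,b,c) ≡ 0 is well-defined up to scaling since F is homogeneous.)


F(2,5,6) ≡ 5 (mod 7); P is NOT on the curve.

Evaluate F(2, 5, 6) term-by-term (mod 7).
  -2*X**3 ↦ -2·8·1·1 = -16
  X**2*Y ↦ 1·4·5·1 = 20
  -3*X**2*Z ↦ -3·4·1·6 = -72
  2*X*Y*Z ↦ 2·2·5·6 = 120
  -X*Z**2 ↦ -1·2·1·36 = -72
  -Y**3 ↦ -1·1·125·1 = -125
  -Y**2*Z ↦ -1·1·25·6 = -150
  Z**3 ↦ 1·1·1·216 = 216
Sum: F(2, 5, 6) = (-16) + (20) + (-72) + (120) + (-72) + (-125) + (-150) + (216) = -79.
Reducing mod 7: -79 ≡ 5 (mod 7).
Since F(a, b, c) ≡ 5 ≠ 0 (mod 7), P does NOT lie on the curve.


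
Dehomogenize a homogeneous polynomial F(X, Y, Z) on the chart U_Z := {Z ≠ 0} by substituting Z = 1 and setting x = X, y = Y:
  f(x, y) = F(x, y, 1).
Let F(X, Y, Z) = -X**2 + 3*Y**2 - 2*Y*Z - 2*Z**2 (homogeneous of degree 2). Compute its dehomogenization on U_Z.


f(x, y) = -x**2 + 3*y**2 - 2*y - 2

On U_Z we set Z = 1. Each monomial c·X^i·Y^j·Z^k in F becomes c·x^i·y^j·1^k = c·x^i·y^j.
Substituting Z = 1: F(X, Y, 1) = -x**2 + 3*y**2 - 2*y - 2.
Note: deg(f) ≤ deg(F) = 2; strict inequality happens when F is divisible by Z (lost terms).
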